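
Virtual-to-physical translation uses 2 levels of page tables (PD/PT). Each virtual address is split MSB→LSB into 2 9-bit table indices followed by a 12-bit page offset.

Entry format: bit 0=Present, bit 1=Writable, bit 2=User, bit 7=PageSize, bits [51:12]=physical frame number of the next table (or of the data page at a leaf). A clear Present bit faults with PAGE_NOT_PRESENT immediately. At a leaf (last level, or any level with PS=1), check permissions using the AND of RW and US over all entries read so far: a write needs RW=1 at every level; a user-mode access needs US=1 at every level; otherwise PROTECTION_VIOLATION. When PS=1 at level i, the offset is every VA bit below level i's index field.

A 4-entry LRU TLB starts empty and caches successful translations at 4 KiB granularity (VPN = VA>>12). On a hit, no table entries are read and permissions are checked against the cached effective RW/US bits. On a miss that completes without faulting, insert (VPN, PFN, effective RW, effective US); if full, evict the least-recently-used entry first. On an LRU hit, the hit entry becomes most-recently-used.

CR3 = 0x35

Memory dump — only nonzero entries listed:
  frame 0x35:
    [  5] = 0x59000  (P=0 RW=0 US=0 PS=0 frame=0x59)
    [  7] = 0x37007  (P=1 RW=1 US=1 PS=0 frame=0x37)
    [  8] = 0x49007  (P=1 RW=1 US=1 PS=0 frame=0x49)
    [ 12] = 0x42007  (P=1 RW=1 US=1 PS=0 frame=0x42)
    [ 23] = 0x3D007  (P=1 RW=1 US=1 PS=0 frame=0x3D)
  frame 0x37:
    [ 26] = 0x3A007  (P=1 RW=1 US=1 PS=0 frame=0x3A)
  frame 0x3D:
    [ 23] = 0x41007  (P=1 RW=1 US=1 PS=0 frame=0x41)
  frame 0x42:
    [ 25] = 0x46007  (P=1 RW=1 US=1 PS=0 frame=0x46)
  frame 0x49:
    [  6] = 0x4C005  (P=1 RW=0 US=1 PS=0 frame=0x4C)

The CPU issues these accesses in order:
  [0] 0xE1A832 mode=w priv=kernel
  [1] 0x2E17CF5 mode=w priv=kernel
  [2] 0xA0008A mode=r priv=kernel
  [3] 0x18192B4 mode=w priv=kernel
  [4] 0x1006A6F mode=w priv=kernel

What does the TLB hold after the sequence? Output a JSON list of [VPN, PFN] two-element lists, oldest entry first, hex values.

Trace:
#0 VA=0xE1A832 (w,kernel):
  lvl0: tbl 0x35, slot 7 ⇒ 0x37007 (P1/RW1/US1/PS0)
  lvl1: tbl 0x37, slot 26 ⇒ 0x3A007 (P1/RW1/US1/PS0)
  ✓ 0x3A832  — 2 lookups
#1 VA=0x2E17CF5 (w,kernel):
  lvl0: tbl 0x35, slot 23 ⇒ 0x3D007 (P1/RW1/US1/PS0)
  lvl1: tbl 0x3D, slot 23 ⇒ 0x41007 (P1/RW1/US1/PS0)
  ✓ 0x41CF5  — 2 lookups
#2 VA=0xA0008A (r,kernel):
  lvl0: tbl 0x35, slot 5 ⇒ 0x59000 (P0/RW0/US0/PS0)
  → PAGE_NOT_PRESENT  (1 entries read)
#3 VA=0x18192B4 (w,kernel):
  lvl0: tbl 0x35, slot 12 ⇒ 0x42007 (P1/RW1/US1/PS0)
  lvl1: tbl 0x42, slot 25 ⇒ 0x46007 (P1/RW1/US1/PS0)
  ✓ 0x462B4  — 2 lookups
#4 VA=0x1006A6F (w,kernel):
  lvl0: tbl 0x35, slot 8 ⇒ 0x49007 (P1/RW1/US1/PS0)
  lvl1: tbl 0x49, slot 6 ⇒ 0x4C005 (P1/RW0/US1/PS0)
  → PROTECTION_VIOLATION  (2 entries read)

TLB: [["0xE1A", "0x3A"], ["0x2E17", "0x41"], ["0x1819", "0x46"]]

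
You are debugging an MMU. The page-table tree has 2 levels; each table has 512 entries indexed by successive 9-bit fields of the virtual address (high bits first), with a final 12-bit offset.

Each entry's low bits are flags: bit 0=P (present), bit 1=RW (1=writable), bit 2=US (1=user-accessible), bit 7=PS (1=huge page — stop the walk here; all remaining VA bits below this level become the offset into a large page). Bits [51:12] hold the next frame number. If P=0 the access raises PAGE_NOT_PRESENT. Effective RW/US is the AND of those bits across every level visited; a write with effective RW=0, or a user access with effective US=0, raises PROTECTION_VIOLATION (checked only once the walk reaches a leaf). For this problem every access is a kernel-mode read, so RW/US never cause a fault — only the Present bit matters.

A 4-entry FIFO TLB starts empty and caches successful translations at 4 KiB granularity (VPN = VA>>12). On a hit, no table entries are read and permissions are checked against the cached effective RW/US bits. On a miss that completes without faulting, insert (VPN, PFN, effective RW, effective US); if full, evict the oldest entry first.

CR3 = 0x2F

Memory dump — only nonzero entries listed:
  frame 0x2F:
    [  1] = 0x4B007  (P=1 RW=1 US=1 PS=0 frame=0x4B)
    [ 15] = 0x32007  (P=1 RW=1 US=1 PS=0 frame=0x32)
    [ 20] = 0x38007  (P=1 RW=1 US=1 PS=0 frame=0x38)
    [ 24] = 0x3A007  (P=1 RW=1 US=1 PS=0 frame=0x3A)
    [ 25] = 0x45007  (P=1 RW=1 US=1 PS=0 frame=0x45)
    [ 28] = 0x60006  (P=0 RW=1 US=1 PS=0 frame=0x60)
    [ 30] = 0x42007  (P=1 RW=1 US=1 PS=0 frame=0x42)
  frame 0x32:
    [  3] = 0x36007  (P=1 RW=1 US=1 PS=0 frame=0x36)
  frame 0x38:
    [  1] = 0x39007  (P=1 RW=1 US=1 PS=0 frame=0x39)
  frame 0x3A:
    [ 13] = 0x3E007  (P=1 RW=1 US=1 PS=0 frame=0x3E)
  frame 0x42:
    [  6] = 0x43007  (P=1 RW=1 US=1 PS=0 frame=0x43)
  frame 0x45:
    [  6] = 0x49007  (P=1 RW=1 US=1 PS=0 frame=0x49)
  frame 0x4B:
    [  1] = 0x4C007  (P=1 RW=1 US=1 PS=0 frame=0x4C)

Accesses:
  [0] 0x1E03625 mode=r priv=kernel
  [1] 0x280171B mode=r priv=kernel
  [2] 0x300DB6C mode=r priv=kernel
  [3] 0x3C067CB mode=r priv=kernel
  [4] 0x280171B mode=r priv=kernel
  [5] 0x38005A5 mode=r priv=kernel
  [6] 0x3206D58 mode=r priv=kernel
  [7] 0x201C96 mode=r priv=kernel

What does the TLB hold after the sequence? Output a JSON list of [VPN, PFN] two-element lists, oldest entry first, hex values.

Per-access translation:
#0 VA=0x1E03625 (r,kernel):
  lvl0: tbl 0x2F, slot 15 ⇒ 0x32007 (P1/RW1/US1/PS0)
  lvl1: tbl 0x32, slot 3 ⇒ 0x36007 (P1/RW1/US1/PS0)
  → PA=0x36625  (2 entries read)
#1 VA=0x280171B (r,kernel):
  lvl0: tbl 0x2F, slot 20 ⇒ 0x38007 (P1/RW1/US1/PS0)
  lvl1: tbl 0x38, slot 1 ⇒ 0x39007 (P1/RW1/US1/PS0)
  → PA=0x3971B  (2 entries read)
#2 VA=0x300DB6C (r,kernel):
  lvl0: tbl 0x2F, slot 24 ⇒ 0x3A007 (P1/RW1/US1/PS0)
  lvl1: tbl 0x3A, slot 13 ⇒ 0x3E007 (P1/RW1/US1/PS0)
  → PA=0x3EB6C  (2 entries read)
#3 VA=0x3C067CB (r,kernel):
  lvl0: tbl 0x2F, slot 30 ⇒ 0x42007 (P1/RW1/US1/PS0)
  lvl1: tbl 0x42, slot 6 ⇒ 0x43007 (P1/RW1/US1/PS0)
  → PA=0x437CB  (2 entries read)
#4 VA=0x280171B (r,kernel):
  TLB hit vpn=0x2801 → PA=0x3971B
#5 VA=0x38005A5 (r,kernel):
  lvl0: tbl 0x2F, slot 28 ⇒ 0x60006 (P0/RW1/US1/PS0)
  ⇒ fault: PAGE_NOT_PRESENT  — 1 lookups
#6 VA=0x3206D58 (r,kernel):
  lvl0: tbl 0x2F, slot 25 ⇒ 0x45007 (P1/RW1/US1/PS0)
  lvl1: tbl 0x45, slot 6 ⇒ 0x49007 (P1/RW1/US1/PS0)
  → PA=0x49D58  (2 entries read)
#7 VA=0x201C96 (r,kernel):
  lvl0: tbl 0x2F, slot 1 ⇒ 0x4B007 (P1/RW1/US1/PS0)
  lvl1: tbl 0x4B, slot 1 ⇒ 0x4C007 (P1/RW1/US1/PS0)
  → PA=0x4CC96  (2 entries read)

TLB: [["0x300D", "0x3E"], ["0x3C06", "0x43"], ["0x3206", "0x49"], ["0x201", "0x4C"]]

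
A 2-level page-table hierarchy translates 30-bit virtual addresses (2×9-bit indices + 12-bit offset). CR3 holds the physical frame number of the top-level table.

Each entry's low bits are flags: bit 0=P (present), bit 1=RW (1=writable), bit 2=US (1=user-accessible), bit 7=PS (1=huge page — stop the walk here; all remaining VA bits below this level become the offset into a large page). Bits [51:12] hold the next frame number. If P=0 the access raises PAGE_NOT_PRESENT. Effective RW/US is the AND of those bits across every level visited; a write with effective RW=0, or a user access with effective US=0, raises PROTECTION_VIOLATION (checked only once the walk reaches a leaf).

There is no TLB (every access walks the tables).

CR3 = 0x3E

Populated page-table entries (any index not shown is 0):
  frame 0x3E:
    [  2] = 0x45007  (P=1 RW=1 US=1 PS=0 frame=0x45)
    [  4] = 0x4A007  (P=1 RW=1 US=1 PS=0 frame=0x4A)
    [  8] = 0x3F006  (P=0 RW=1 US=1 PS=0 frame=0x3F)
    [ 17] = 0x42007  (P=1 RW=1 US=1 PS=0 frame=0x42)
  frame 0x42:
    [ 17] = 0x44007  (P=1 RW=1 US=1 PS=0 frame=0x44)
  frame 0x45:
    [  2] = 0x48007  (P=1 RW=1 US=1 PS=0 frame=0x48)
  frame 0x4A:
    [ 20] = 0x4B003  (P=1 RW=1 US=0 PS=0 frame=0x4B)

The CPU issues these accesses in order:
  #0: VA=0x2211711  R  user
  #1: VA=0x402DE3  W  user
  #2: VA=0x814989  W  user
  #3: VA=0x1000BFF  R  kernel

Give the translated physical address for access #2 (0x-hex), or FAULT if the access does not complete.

Walk each access:
#0 VA=0x2211711 (r,user):
  [0] read 0x3E idx=17: raw=0x42007 flags P=1 W=1 U=1 S=0
  [1] read 0x42 idx=17: raw=0x44007 flags P=1 W=1 U=1 S=0
  ✓ 0x44711  — 2 lookups
#1 VA=0x402DE3 (w,user):
  [0] read 0x3E idx=2: raw=0x45007 flags P=1 W=1 U=1 S=0
  [1] read 0x45 idx=2: raw=0x48007 flags P=1 W=1 U=1 S=0
  ✓ 0x48DE3  — 2 lookups
#2 VA=0x814989 (w,user):
  [0] read 0x3E idx=4: raw=0x4A007 flags P=1 W=1 U=1 S=0
  [1] read 0x4A idx=20: raw=0x4B003 flags P=1 W=1 U=0 S=0
  → PROTECTION_VIOLATION  (2 entries read)
#3 VA=0x1000BFF (r,kernel):
  [0] read 0x3E idx=8: raw=0x3F006 flags P=0 W=1 U=1 S=0
  → PAGE_NOT_PRESENT  (1 entries read)

Access #2 PA: FAULT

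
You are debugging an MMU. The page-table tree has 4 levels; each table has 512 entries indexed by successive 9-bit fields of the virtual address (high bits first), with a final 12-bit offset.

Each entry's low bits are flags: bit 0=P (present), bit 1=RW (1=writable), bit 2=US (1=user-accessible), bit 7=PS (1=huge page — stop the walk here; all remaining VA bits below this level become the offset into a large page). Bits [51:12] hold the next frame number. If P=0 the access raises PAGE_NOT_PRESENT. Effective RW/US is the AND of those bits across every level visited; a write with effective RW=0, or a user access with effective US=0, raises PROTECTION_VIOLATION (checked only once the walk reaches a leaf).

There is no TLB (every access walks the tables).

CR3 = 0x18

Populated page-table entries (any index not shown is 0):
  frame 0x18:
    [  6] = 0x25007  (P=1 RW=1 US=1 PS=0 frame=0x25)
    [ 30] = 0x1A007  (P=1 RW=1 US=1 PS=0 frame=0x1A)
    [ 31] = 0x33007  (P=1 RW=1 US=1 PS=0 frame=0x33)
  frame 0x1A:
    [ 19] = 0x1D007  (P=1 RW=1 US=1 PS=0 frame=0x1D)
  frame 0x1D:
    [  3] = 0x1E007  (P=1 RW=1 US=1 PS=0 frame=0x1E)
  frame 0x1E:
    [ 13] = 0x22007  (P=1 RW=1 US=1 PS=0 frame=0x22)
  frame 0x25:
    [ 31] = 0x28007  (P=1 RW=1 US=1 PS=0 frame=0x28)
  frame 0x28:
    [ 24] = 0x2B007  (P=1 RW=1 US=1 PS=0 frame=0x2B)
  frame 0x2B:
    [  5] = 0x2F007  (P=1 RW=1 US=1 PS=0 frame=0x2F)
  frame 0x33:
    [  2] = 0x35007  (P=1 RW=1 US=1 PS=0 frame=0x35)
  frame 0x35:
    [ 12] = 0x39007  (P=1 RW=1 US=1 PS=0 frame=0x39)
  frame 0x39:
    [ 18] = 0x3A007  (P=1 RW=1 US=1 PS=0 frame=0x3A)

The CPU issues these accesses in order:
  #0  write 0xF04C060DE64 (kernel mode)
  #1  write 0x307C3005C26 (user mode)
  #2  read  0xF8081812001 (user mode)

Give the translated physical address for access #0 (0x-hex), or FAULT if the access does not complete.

Trace:
#0 VA=0xF04C060DE64 (w,kernel):
  L0 @0x18[30] → 0x1A007  P=1,RW=1,US=1,PS=0
  L1 @0x1A[19] → 0x1D007  P=1,RW=1,US=1,PS=0
  L2 @0x1D[3] → 0x1E007  P=1,RW=1,US=1,PS=0
  L3 @0x1E[13] → 0x22007  P=1,RW=1,US=1,PS=0
  ⇒ phys 0x22E64  [4 reads]
#1 VA=0x307C3005C26 (w,user):
  L0 @0x18[6] → 0x25007  P=1,RW=1,US=1,PS=0
  L1 @0x25[31] → 0x28007  P=1,RW=1,US=1,PS=0
  L2 @0x28[24] → 0x2B007  P=1,RW=1,US=1,PS=0
  L3 @0x2B[5] → 0x2F007  P=1,RW=1,US=1,PS=0
  ⇒ phys 0x2FC26  [4 reads]
#2 VA=0xF8081812001 (r,user):
  L0 @0x18[31] → 0x33007  P=1,RW=1,US=1,PS=0
  L1 @0x33[2] → 0x35007  P=1,RW=1,US=1,PS=0
  L2 @0x35[12] → 0x39007  P=1,RW=1,US=1,PS=0
  L3 @0x39[18] → 0x3A007  P=1,RW=1,US=1,PS=0
  ⇒ phys 0x3A001  [4 reads]

Access #0 PA: 0x22E64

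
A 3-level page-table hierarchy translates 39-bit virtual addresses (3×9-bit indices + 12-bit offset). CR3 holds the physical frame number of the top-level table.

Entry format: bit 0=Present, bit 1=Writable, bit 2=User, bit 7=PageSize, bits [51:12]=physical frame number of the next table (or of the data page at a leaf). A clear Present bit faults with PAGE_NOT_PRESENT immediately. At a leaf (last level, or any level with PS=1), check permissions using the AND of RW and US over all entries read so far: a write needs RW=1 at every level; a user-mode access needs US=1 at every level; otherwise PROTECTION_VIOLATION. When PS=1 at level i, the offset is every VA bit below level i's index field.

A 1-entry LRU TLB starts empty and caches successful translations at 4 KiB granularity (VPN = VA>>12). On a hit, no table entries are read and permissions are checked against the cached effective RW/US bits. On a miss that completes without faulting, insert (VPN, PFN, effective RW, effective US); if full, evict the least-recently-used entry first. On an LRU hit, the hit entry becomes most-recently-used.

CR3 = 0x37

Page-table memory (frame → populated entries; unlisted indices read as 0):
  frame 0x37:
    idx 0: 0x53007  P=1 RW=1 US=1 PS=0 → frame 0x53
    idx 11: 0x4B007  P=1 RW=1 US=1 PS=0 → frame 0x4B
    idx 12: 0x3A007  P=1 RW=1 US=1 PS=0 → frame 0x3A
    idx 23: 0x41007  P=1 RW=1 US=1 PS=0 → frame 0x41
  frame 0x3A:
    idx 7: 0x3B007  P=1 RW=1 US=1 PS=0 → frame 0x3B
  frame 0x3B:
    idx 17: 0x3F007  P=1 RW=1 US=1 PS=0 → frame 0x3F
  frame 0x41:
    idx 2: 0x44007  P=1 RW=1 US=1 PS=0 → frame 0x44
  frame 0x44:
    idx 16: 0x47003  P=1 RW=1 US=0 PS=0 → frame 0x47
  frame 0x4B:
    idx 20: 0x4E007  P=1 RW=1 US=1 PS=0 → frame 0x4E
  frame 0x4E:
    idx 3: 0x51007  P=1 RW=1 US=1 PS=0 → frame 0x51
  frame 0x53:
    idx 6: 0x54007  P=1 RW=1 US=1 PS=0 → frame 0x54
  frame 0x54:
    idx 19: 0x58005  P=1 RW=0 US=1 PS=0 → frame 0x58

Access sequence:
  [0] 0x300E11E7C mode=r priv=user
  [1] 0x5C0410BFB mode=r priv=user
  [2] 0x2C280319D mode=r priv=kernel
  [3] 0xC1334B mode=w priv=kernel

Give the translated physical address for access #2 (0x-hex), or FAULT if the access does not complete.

Trace:
#0 VA=0x300E11E7C (r,user):
  lvl0: tbl 0x37, slot 12 ⇒ 0x3A007 (P1/RW1/US1/PS0)
  lvl1: tbl 0x3A, slot 7 ⇒ 0x3B007 (P1/RW1/US1/PS0)
  lvl2: tbl 0x3B, slot 17 ⇒ 0x3F007 (P1/RW1/US1/PS0)
  → PA=0x3FE7C  (3 entries read)
#1 VA=0x5C0410BFB (r,user):
  lvl0: tbl 0x37, slot 23 ⇒ 0x41007 (P1/RW1/US1/PS0)
  lvl1: tbl 0x41, slot 2 ⇒ 0x44007 (P1/RW1/US1/PS0)
  lvl2: tbl 0x44, slot 16 ⇒ 0x47003 (P1/RW1/US0/PS0)
  ⇒ fault: PROTECTION_VIOLATION  — 3 lookups
#2 VA=0x2C280319D (r,kernel):
  lvl0: tbl 0x37, slot 11 ⇒ 0x4B007 (P1/RW1/US1/PS0)
  lvl1: tbl 0x4B, slot 20 ⇒ 0x4E007 (P1/RW1/US1/PS0)
  lvl2: tbl 0x4E, slot 3 ⇒ 0x51007 (P1/RW1/US1/PS0)
  → PA=0x5119D  (3 entries read)
#3 VA=0xC1334B (w,kernel):
  lvl0: tbl 0x37, slot 0 ⇒ 0x53007 (P1/RW1/US1/PS0)
  lvl1: tbl 0x53, slot 6 ⇒ 0x54007 (P1/RW1/US1/PS0)
  lvl2: tbl 0x54, slot 19 ⇒ 0x58005 (P1/RW0/US1/PS0)
  ⇒ fault: PROTECTION_VIOLATION  — 3 lookups

Access #2 PA: 0x5119D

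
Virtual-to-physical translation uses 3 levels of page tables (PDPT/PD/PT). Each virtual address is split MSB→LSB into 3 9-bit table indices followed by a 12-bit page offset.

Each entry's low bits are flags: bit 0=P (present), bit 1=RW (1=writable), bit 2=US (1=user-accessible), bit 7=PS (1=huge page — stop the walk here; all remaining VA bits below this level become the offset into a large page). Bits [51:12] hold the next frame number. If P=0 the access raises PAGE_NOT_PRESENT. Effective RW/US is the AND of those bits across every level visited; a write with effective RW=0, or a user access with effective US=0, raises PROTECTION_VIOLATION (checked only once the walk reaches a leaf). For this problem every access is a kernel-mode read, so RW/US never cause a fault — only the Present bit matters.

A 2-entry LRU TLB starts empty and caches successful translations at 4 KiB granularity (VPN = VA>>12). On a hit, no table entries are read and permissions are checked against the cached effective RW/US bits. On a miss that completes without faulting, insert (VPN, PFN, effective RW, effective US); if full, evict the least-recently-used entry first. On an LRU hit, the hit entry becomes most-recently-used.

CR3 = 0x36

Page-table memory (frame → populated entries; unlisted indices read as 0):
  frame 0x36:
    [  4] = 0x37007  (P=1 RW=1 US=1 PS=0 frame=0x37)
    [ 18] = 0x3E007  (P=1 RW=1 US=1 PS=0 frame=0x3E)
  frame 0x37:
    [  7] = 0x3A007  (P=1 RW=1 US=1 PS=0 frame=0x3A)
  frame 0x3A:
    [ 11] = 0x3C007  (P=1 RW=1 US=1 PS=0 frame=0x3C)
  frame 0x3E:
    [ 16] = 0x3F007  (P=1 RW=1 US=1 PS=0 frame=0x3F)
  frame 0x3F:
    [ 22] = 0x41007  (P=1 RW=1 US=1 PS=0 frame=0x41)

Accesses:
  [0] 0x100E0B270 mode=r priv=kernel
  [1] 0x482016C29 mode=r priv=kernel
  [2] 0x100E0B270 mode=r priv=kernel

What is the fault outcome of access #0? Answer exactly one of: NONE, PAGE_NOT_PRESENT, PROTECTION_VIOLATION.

Per-access translation:
#0 VA=0x100E0B270 (r,kernel):
  L0: frame=0x36 idx=4 entry=0x37007 [P=1 RW=1 US=1 PS=0]
  L1: frame=0x37 idx=7 entry=0x3A007 [P=1 RW=1 US=1 PS=0]
  L2: frame=0x3A idx=11 entry=0x3C007 [P=1 RW=1 US=1 PS=0]
  ✓ 0x3C270  — 3 lookups
#1 VA=0x482016C29 (r,kernel):
  L0: frame=0x36 idx=18 entry=0x3E007 [P=1 RW=1 US=1 PS=0]
  L1: frame=0x3E idx=16 entry=0x3F007 [P=1 RW=1 US=1 PS=0]
  L2: frame=0x3F idx=22 entry=0x41007 [P=1 RW=1 US=1 PS=0]
  ✓ 0x41C29  — 3 lookups
#2 VA=0x100E0B270 (r,kernel):
  TLB hit vpn=0x100E0B → PA=0x3C270

Access #0 fault: NONE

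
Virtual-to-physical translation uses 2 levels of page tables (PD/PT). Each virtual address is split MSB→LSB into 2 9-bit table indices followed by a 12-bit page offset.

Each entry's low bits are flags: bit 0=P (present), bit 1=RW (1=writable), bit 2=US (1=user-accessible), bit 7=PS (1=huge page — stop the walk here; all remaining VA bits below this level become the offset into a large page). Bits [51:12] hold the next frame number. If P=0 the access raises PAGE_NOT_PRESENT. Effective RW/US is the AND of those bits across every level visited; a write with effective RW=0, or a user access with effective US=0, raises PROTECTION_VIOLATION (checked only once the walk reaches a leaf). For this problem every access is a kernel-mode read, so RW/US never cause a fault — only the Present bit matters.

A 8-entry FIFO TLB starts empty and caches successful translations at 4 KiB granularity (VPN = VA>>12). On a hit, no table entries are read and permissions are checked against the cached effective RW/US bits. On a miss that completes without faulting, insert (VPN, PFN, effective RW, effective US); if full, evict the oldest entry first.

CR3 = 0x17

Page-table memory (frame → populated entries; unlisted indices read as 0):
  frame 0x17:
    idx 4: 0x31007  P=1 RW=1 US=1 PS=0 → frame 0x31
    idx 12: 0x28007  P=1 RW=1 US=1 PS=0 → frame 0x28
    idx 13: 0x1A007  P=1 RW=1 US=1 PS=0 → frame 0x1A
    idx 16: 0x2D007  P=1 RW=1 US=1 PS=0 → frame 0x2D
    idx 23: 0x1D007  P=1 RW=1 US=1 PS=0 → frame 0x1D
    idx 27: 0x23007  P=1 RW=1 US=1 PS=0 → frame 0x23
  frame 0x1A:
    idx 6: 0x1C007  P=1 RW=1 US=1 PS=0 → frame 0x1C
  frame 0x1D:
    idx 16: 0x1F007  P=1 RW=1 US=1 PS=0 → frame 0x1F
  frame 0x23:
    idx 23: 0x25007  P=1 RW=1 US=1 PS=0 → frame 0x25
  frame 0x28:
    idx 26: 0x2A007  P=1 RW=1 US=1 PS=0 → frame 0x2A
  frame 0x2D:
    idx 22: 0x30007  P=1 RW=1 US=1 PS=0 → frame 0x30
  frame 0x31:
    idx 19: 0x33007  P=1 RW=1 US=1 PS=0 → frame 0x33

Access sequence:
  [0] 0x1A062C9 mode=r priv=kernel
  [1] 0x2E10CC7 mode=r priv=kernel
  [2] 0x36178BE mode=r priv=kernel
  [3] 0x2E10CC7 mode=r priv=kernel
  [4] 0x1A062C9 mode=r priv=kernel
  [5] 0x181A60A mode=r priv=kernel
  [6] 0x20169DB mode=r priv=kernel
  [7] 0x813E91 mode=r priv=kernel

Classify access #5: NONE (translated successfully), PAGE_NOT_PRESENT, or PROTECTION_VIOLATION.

Walk each access:
#0 VA=0x1A062C9 (r,kernel):
  L0 @0x17[13] → 0x1A007  P=1,RW=1,US=1,PS=0
  L1 @0x1A[6] → 0x1C007  P=1,RW=1,US=1,PS=0
  → PA=0x1C2C9  (2 entries read)
#1 VA=0x2E10CC7 (r,kernel):
  L0 @0x17[23] → 0x1D007  P=1,RW=1,US=1,PS=0
  L1 @0x1D[16] → 0x1F007  P=1,RW=1,US=1,PS=0
  → PA=0x1FCC7  (2 entries read)
#2 VA=0x36178BE (r,kernel):
  L0 @0x17[27] → 0x23007  P=1,RW=1,US=1,PS=0
  L1 @0x23[23] → 0x25007  P=1,RW=1,US=1,PS=0
  → PA=0x258BE  (2 entries read)
#3 VA=0x2E10CC7 (r,kernel):
  TLB hit vpn=0x2E10 → PA=0x1FCC7
#4 VA=0x1A062C9 (r,kernel):
  TLB hit vpn=0x1A06 → PA=0x1C2C9
#5 VA=0x181A60A (r,kernel):
  L0 @0x17[12] → 0x28007  P=1,RW=1,US=1,PS=0
  L1 @0x28[26] → 0x2A007  P=1,RW=1,US=1,PS=0
  → PA=0x2A60A  (2 entries read)
#6 VA=0x20169DB (r,kernel):
  L0 @0x17[16] → 0x2D007  P=1,RW=1,US=1,PS=0
  L1 @0x2D[22] → 0x30007  P=1,RW=1,US=1,PS=0
  → PA=0x309DB  (2 entries read)
#7 VA=0x813E91 (r,kernel):
  L0 @0x17[4] → 0x31007  P=1,RW=1,US=1,PS=0
  L1 @0x31[19] → 0x33007  P=1,RW=1,US=1,PS=0
  → PA=0x33E91  (2 entries read)

Access #5 fault: NONE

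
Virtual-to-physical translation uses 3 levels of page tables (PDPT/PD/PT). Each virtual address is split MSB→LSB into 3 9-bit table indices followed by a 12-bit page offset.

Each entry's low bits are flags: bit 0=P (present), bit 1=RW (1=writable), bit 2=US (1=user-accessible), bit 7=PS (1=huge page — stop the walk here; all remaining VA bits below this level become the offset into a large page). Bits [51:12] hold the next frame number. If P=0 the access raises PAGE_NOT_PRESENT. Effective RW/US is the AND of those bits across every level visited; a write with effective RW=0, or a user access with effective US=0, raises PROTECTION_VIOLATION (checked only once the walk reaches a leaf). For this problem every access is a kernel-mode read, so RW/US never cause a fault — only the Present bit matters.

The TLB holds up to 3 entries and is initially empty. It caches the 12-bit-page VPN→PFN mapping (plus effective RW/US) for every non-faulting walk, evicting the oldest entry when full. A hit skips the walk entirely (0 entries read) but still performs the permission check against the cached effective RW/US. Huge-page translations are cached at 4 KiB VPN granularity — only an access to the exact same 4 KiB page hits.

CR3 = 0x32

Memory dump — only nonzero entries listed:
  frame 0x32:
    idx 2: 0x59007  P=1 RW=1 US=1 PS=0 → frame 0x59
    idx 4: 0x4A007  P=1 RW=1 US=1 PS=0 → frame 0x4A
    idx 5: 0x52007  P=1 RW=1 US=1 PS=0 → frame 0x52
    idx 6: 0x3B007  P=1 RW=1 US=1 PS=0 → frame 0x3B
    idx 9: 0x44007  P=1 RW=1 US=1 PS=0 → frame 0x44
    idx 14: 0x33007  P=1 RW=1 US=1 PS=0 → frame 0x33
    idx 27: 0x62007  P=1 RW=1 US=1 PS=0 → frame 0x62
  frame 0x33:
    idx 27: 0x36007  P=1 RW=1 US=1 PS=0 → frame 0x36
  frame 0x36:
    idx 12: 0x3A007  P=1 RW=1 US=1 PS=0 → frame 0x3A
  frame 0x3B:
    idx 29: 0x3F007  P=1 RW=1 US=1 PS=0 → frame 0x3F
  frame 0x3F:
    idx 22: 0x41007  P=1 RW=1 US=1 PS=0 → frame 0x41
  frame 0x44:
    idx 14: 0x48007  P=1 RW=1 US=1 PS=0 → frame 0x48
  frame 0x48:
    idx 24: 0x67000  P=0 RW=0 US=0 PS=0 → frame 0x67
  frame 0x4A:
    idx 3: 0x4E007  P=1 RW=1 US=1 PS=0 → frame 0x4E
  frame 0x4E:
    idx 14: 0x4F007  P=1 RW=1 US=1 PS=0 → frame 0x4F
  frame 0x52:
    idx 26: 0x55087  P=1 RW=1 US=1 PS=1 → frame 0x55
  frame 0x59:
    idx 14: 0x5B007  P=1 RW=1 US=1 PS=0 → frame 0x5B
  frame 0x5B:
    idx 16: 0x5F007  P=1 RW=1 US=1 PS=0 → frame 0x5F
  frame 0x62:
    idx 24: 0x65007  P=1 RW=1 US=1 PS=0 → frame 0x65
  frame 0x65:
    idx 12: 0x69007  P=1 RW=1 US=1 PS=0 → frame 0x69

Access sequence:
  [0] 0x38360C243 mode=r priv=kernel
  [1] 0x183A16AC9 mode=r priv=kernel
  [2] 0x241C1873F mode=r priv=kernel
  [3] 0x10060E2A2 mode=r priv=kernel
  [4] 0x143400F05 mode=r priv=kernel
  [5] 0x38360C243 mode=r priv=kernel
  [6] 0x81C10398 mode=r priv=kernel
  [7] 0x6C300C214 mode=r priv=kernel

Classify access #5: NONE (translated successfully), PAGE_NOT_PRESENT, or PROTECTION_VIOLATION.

Walk each access:
#0 VA=0x38360C243 (r,kernel):
  [0] read 0x32 idx=14: raw=0x33007 flags P=1 W=1 U=1 S=0
  [1] read 0x33 idx=27: raw=0x36007 flags P=1 W=1 U=1 S=0
  [2] read 0x36 idx=12: raw=0x3A007 flags P=1 W=1 U=1 S=0
  → PA=0x3A243  (3 entries read)
#1 VA=0x183A16AC9 (r,kernel):
  [0] read 0x32 idx=6: raw=0x3B007 flags P=1 W=1 U=1 S=0
  [1] read 0x3B idx=29: raw=0x3F007 flags P=1 W=1 U=1 S=0
  [2] read 0x3F idx=22: raw=0x41007 flags P=1 W=1 U=1 S=0
  → PA=0x41AC9  (3 entries read)
#2 VA=0x241C1873F (r,kernel):
  [0] read 0x32 idx=9: raw=0x44007 flags P=1 W=1 U=1 S=0
  [1] read 0x44 idx=14: raw=0x48007 flags P=1 W=1 U=1 S=0
  [2] read 0x48 idx=24: raw=0x67000 flags P=0 W=0 U=0 S=0
  ⇒ fault: PAGE_NOT_PRESENT  — 3 lookups
#3 VA=0x10060E2A2 (r,kernel):
  [0] read 0x32 idx=4: raw=0x4A007 flags P=1 W=1 U=1 S=0
  [1] read 0x4A idx=3: raw=0x4E007 flags P=1 W=1 U=1 S=0
  [2] read 0x4E idx=14: raw=0x4F007 flags P=1 W=1 U=1 S=0
  → PA=0x4F2A2  (3 entries read)
#4 VA=0x143400F05 (r,kernel):
  [0] read 0x32 idx=5: raw=0x52007 flags P=1 W=1 U=1 S=0
  [1] read 0x52 idx=26: raw=0x55087 flags P=1 W=1 U=1 S=1
  → PA=0x55F05 (huge @L1)  (2 entries read)
#5 VA=0x38360C243 (r,kernel):
  [0] read 0x32 idx=14: raw=0x33007 flags P=1 W=1 U=1 S=0
  [1] read 0x33 idx=27: raw=0x36007 flags P=1 W=1 U=1 S=0
  [2] read 0x36 idx=12: raw=0x3A007 flags P=1 W=1 U=1 S=0
  → PA=0x3A243  (3 entries read)
#6 VA=0x81C10398 (r,kernel):
  [0] read 0x32 idx=2: raw=0x59007 flags P=1 W=1 U=1 S=0
  [1] read 0x59 idx=14: raw=0x5B007 flags P=1 W=1 U=1 S=0
  [2] read 0x5B idx=16: raw=0x5F007 flags P=1 W=1 U=1 S=0
  → PA=0x5F398  (3 entries read)
#7 VA=0x6C300C214 (r,kernel):
  [0] read 0x32 idx=27: raw=0x62007 flags P=1 W=1 U=1 S=0
  [1] read 0x62 idx=24: raw=0x65007 flags P=1 W=1 U=1 S=0
  [2] read 0x65 idx=12: raw=0x69007 flags P=1 W=1 U=1 S=0
  → PA=0x69214  (3 entries read)

Access #5 fault: NONE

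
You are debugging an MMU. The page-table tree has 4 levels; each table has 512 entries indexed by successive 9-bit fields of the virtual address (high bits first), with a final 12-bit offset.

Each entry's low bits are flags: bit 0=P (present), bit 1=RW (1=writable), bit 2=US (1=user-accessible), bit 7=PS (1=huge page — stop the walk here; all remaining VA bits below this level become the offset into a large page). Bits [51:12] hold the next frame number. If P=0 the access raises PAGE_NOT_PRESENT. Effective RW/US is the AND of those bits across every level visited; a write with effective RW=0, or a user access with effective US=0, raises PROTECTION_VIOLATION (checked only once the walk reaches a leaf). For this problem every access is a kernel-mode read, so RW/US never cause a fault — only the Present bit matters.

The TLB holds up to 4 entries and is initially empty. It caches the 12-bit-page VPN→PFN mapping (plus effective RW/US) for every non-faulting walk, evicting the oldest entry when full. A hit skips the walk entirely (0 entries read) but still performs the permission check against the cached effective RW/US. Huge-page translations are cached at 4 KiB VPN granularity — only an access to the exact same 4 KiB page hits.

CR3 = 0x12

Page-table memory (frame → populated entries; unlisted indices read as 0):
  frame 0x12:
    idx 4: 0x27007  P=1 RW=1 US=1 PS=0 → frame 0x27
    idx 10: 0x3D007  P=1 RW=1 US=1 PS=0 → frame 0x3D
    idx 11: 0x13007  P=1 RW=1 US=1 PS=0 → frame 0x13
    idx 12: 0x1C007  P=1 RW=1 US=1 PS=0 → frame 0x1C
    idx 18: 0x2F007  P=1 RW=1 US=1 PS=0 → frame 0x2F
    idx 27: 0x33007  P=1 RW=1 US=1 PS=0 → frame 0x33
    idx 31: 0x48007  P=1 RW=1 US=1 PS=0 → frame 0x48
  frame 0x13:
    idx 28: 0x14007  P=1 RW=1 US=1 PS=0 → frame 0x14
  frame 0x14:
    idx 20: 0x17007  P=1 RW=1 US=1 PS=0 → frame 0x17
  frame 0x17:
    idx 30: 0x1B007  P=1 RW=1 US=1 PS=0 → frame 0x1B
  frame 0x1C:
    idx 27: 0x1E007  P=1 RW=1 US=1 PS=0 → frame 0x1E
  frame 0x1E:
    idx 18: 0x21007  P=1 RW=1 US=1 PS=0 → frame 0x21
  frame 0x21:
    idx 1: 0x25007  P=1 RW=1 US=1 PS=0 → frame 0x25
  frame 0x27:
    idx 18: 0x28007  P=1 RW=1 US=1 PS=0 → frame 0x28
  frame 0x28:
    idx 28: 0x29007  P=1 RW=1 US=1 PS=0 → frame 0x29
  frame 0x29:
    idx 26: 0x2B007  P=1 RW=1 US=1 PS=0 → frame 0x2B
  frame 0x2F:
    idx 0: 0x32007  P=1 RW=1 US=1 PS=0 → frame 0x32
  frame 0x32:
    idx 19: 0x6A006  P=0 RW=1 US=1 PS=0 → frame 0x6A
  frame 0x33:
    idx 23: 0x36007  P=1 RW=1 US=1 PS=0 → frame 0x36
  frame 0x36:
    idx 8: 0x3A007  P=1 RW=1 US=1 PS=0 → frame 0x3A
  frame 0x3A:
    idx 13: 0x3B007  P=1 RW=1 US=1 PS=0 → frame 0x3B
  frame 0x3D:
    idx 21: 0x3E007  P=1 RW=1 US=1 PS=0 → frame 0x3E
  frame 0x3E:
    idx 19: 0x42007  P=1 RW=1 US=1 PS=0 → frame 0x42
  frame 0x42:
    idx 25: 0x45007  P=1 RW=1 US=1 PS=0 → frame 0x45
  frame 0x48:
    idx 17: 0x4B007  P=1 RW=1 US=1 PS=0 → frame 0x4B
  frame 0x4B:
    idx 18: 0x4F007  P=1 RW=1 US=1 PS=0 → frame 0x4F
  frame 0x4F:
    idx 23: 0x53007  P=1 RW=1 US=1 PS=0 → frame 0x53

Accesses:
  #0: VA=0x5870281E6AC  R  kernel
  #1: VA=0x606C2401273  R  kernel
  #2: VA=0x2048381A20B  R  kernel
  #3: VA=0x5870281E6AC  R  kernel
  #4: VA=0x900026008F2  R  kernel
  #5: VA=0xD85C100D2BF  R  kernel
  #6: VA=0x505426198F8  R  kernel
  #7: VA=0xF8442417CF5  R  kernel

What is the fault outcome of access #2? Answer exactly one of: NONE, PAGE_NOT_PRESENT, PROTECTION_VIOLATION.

Walk each access:
#0 VA=0x5870281E6AC (r,kernel):
  L0 @0x12[11] → 0x13007  P=1,RW=1,US=1,PS=0
  L1 @0x13[28] → 0x14007  P=1,RW=1,US=1,PS=0
  L2 @0x14[20] → 0x17007  P=1,RW=1,US=1,PS=0
  L3 @0x17[30] → 0x1B007  P=1,RW=1,US=1,PS=0
  → PA=0x1B6AC  (4 entries read)
#1 VA=0x606C2401273 (r,kernel):
  L0 @0x12[12] → 0x1C007  P=1,RW=1,US=1,PS=0
  L1 @0x1C[27] → 0x1E007  P=1,RW=1,US=1,PS=0
  L2 @0x1E[18] → 0x21007  P=1,RW=1,US=1,PS=0
  L3 @0x21[1] → 0x25007  P=1,RW=1,US=1,PS=0
  → PA=0x25273  (4 entries read)
#2 VA=0x2048381A20B (r,kernel):
  L0 @0x12[4] → 0x27007  P=1,RW=1,US=1,PS=0
  L1 @0x27[18] → 0x28007  P=1,RW=1,US=1,PS=0
  L2 @0x28[28] → 0x29007  P=1,RW=1,US=1,PS=0
  L3 @0x29[26] → 0x2B007  P=1,RW=1,US=1,PS=0
  → PA=0x2B20B  (4 entries read)
#3 VA=0x5870281E6AC (r,kernel):
  TLB hit vpn=0x5870281E → PA=0x1B6AC
#4 VA=0x900026008F2 (r,kernel):
  L0 @0x12[18] → 0x2F007  P=1,RW=1,US=1,PS=0
  L1 @0x2F[0] → 0x32007  P=1,RW=1,US=1,PS=0
  L2 @0x32[19] → 0x6A006  P=0,RW=1,US=1,PS=0
  → PAGE_NOT_PRESENT  (3 entries read)
#5 VA=0xD85C100D2BF (r,kernel):
  L0 @0x12[27] → 0x33007  P=1,RW=1,US=1,PS=0
  L1 @0x33[23] → 0x36007  P=1,RW=1,US=1,PS=0
  L2 @0x36[8] → 0x3A007  P=1,RW=1,US=1,PS=0
  L3 @0x3A[13] → 0x3B007  P=1,RW=1,US=1,PS=0
  → PA=0x3B2BF  (4 entries read)
#6 VA=0x505426198F8 (r,kernel):
  L0 @0x12[10] → 0x3D007  P=1,RW=1,US=1,PS=0
  L1 @0x3D[21] → 0x3E007  P=1,RW=1,US=1,PS=0
  L2 @0x3E[19] → 0x42007  P=1,RW=1,US=1,PS=0
  L3 @0x42[25] → 0x45007  P=1,RW=1,US=1,PS=0
  → PA=0x458F8  (4 entries read)
#7 VA=0xF8442417CF5 (r,kernel):
  L0 @0x12[31] → 0x48007  P=1,RW=1,US=1,PS=0
  L1 @0x48[17] → 0x4B007  P=1,RW=1,US=1,PS=0
  L2 @0x4B[18] → 0x4F007  P=1,RW=1,US=1,PS=0
  L3 @0x4F[23] → 0x53007  P=1,RW=1,US=1,PS=0
  → PA=0x53CF5  (4 entries read)

Access #2 fault: NONE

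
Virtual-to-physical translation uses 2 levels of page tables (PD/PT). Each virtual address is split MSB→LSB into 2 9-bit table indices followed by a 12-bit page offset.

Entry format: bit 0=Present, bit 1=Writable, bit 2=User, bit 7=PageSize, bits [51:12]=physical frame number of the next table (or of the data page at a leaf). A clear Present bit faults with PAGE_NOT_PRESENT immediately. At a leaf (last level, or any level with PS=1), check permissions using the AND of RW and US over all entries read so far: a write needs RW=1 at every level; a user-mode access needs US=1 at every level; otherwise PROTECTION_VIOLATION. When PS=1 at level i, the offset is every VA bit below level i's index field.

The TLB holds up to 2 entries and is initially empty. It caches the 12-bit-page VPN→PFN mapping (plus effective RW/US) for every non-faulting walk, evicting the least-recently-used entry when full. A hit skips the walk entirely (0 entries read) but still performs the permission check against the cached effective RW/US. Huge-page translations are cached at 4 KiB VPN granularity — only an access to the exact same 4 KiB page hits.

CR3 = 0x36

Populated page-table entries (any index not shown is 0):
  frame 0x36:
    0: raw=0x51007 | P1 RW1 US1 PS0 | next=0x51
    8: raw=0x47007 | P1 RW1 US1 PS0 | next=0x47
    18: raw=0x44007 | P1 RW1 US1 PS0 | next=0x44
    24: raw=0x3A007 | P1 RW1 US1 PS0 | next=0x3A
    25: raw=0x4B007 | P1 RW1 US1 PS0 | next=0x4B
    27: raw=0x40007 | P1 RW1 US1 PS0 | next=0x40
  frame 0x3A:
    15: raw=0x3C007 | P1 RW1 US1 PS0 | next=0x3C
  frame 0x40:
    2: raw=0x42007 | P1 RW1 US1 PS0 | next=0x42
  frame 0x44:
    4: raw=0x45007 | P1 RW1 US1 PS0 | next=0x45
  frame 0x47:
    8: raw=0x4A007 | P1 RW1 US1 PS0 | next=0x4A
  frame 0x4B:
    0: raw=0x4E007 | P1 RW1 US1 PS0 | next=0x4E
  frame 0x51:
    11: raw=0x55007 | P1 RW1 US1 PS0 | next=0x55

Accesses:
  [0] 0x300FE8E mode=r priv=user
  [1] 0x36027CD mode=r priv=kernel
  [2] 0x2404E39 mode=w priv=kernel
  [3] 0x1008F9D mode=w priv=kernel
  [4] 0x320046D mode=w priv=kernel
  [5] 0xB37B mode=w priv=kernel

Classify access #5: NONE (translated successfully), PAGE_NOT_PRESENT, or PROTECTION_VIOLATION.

Trace:
#0 VA=0x300FE8E (r,user):
  [0] read 0x36 idx=24: raw=0x3A007 flags P=1 W=1 U=1 S=0
  [1] read 0x3A idx=15: raw=0x3C007 flags P=1 W=1 U=1 S=0
  → PA=0x3CE8E  (2 entries read)
#1 VA=0x36027CD (r,kernel):
  [0] read 0x36 idx=27: raw=0x40007 flags P=1 W=1 U=1 S=0
  [1] read 0x40 idx=2: raw=0x42007 flags P=1 W=1 U=1 S=0
  → PA=0x427CD  (2 entries read)
#2 VA=0x2404E39 (w,kernel):
  [0] read 0x36 idx=18: raw=0x44007 flags P=1 W=1 U=1 S=0
  [1] read 0x44 idx=4: raw=0x45007 flags P=1 W=1 U=1 S=0
  → PA=0x45E39  (2 entries read)
#3 VA=0x1008F9D (w,kernel):
  [0] read 0x36 idx=8: raw=0x47007 flags P=1 W=1 U=1 S=0
  [1] read 0x47 idx=8: raw=0x4A007 flags P=1 W=1 U=1 S=0
  → PA=0x4AF9D  (2 entries read)
#4 VA=0x320046D (w,kernel):
  [0] read 0x36 idx=25: raw=0x4B007 flags P=1 W=1 U=1 S=0
  [1] read 0x4B idx=0: raw=0x4E007 flags P=1 W=1 U=1 S=0
  → PA=0x4E46D  (2 entries read)
#5 VA=0xB37B (w,kernel):
  [0] read 0x36 idx=0: raw=0x51007 flags P=1 W=1 U=1 S=0
  [1] read 0x51 idx=11: raw=0x55007 flags P=1 W=1 U=1 S=0
  → PA=0x5537B  (2 entries read)

Access #5 fault: NONE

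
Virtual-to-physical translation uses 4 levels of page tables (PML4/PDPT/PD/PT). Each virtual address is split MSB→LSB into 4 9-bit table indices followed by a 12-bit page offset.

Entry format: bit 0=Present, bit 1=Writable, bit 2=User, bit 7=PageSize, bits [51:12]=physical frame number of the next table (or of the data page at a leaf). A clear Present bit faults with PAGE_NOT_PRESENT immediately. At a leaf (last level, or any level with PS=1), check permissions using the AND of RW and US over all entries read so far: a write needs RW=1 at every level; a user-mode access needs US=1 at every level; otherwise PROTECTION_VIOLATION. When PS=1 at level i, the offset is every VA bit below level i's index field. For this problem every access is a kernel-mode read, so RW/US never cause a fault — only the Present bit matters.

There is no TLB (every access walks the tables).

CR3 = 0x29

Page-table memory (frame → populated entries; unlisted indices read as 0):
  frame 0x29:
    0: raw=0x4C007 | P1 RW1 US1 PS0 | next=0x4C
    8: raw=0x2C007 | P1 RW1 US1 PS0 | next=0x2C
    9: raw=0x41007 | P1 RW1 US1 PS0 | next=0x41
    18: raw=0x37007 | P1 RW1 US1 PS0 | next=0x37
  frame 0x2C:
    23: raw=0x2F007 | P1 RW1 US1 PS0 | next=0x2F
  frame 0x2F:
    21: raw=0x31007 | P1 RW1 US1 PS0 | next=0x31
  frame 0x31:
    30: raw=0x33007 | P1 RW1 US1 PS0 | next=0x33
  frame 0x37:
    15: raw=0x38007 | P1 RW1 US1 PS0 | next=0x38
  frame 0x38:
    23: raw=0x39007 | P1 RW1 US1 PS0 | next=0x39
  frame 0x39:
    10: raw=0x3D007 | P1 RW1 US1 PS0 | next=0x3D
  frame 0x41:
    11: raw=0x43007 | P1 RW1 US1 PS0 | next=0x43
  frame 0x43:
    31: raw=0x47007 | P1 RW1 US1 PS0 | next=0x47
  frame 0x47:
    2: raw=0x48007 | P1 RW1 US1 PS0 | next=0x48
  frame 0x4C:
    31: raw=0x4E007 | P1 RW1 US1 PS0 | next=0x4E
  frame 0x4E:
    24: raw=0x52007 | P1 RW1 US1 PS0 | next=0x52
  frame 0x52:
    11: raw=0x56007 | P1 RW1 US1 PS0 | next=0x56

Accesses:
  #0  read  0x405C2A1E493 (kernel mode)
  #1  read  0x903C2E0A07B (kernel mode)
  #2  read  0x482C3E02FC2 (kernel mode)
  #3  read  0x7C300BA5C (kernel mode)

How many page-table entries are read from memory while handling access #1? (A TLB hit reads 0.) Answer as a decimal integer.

Walk each access:
#0 VA=0x405C2A1E493 (r,kernel):
  L0 @0x29[8] → 0x2C007  P=1,RW=1,US=1,PS=0
  L1 @0x2C[23] → 0x2F007  P=1,RW=1,US=1,PS=0
  L2 @0x2F[21] → 0x31007  P=1,RW=1,US=1,PS=0
  L3 @0x31[30] → 0x33007  P=1,RW=1,US=1,PS=0
  ⇒ phys 0x33493  [4 reads]
#1 VA=0x903C2E0A07B (r,kernel):
  L0 @0x29[18] → 0x37007  P=1,RW=1,US=1,PS=0
  L1 @0x37[15] → 0x38007  P=1,RW=1,US=1,PS=0
  L2 @0x38[23] → 0x39007  P=1,RW=1,US=1,PS=0
  L3 @0x39[10] → 0x3D007  P=1,RW=1,US=1,PS=0
  ⇒ phys 0x3D07B  [4 reads]
#2 VA=0x482C3E02FC2 (r,kernel):
  L0 @0x29[9] → 0x41007  P=1,RW=1,US=1,PS=0
  L1 @0x41[11] → 0x43007  P=1,RW=1,US=1,PS=0
  L2 @0x43[31] → 0x47007  P=1,RW=1,US=1,PS=0
  L3 @0x47[2] → 0x48007  P=1,RW=1,US=1,PS=0
  ⇒ phys 0x48FC2  [4 reads]
#3 VA=0x7C300BA5C (r,kernel):
  L0 @0x29[0] → 0x4C007  P=1,RW=1,US=1,PS=0
  L1 @0x4C[31] → 0x4E007  P=1,RW=1,US=1,PS=0
  L2 @0x4E[24] → 0x52007  P=1,RW=1,US=1,PS=0
  L3 @0x52[11] → 0x56007  P=1,RW=1,US=1,PS=0
  ⇒ phys 0x56A5C  [4 reads]

Entries read for #1: 4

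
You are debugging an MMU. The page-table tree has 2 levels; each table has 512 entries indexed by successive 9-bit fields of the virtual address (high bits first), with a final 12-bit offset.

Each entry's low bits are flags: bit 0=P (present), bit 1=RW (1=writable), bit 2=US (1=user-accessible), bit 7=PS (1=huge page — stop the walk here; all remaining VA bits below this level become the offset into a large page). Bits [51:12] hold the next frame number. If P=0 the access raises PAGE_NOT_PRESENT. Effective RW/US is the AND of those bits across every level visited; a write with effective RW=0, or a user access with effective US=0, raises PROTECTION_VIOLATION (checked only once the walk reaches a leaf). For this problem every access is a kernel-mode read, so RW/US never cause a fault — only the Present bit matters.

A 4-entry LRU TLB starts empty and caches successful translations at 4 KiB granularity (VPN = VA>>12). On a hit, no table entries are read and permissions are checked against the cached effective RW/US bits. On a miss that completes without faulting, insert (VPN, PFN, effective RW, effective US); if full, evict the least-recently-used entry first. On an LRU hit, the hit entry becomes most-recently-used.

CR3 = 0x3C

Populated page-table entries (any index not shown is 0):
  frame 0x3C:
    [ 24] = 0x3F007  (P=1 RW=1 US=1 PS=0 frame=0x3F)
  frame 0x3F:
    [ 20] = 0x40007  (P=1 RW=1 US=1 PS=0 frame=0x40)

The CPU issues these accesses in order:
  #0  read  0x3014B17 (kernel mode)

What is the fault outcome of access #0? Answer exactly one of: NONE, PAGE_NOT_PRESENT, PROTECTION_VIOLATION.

Trace:
#0 VA=0x3014B17 (r,kernel):
  L0 @0x3C[24] → 0x3F007  P=1,RW=1,US=1,PS=0
  L1 @0x3F[20] → 0x40007  P=1,RW=1,US=1,PS=0
  ⇒ phys 0x40B17  [2 reads]

Access #0 fault: NONE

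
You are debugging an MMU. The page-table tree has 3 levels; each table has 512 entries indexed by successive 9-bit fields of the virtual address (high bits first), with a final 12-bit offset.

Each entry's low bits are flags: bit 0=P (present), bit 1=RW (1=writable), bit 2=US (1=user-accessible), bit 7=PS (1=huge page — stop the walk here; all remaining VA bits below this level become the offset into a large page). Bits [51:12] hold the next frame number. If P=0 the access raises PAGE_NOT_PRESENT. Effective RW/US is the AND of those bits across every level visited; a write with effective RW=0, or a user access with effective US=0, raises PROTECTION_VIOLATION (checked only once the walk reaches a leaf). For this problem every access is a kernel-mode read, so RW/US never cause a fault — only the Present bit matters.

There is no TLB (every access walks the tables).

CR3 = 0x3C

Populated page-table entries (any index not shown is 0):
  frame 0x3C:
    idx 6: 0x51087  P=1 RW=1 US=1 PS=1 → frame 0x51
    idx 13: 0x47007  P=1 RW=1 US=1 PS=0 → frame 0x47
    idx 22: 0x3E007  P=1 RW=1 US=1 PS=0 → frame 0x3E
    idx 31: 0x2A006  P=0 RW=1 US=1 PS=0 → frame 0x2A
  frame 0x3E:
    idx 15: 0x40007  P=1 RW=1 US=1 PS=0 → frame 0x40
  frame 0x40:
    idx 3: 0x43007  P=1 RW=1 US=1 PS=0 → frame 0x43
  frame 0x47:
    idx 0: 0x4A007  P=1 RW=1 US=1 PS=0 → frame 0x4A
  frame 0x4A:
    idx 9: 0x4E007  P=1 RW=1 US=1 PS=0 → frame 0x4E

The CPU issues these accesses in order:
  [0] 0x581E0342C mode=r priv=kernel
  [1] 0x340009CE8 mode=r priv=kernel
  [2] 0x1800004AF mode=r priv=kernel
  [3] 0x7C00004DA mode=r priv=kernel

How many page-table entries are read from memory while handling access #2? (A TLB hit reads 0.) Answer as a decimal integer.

Per-access translation:
#0 VA=0x581E0342C (r,kernel):
  lvl0: tbl 0x3C, slot 22 ⇒ 0x3E007 (P1/RW1/US1/PS0)
  lvl1: tbl 0x3E, slot 15 ⇒ 0x40007 (P1/RW1/US1/PS0)
  lvl2: tbl 0x40, slot 3 ⇒ 0x43007 (P1/RW1/US1/PS0)
  ✓ 0x4342C  — 3 lookups
#1 VA=0x340009CE8 (r,kernel):
  lvl0: tbl 0x3C, slot 13 ⇒ 0x47007 (P1/RW1/US1/PS0)
  lvl1: tbl 0x47, slot 0 ⇒ 0x4A007 (P1/RW1/US1/PS0)
  lvl2: tbl 0x4A, slot 9 ⇒ 0x4E007 (P1/RW1/US1/PS0)
  ✓ 0x4ECE8  — 3 lookups
#2 VA=0x1800004AF (r,kernel):
  lvl0: tbl 0x3C, slot 6 ⇒ 0x51087 (P1/RW1/US1/PS1)
  ✓ 0x514AF (huge @L0)  — 1 lookups
#3 VA=0x7C00004DA (r,kernel):
  lvl0: tbl 0x3C, slot 31 ⇒ 0x2A006 (P0/RW1/US1/PS0)
  ⇒ fault: PAGE_NOT_PRESENT  — 1 lookups

Entries read for #2: 1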